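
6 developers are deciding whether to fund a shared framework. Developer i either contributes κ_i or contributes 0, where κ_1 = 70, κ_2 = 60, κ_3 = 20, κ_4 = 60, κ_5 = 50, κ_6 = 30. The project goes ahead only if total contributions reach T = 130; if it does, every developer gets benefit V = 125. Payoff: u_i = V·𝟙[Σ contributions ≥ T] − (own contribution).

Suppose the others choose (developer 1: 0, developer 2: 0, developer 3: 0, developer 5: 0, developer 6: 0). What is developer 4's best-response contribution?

Others' total = 0. Even contributing 60 gives 60 < 130: no benefit either way.
Best response: 0.

0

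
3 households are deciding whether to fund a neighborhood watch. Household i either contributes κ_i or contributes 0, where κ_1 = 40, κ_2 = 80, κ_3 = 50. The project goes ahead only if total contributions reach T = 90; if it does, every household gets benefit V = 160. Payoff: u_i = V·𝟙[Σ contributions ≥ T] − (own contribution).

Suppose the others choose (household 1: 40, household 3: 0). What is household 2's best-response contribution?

Others' total = 40. Contributing 80 brings total to 120 ≥ 90: gain V − κ_2 = 80.
Best response: 80.

80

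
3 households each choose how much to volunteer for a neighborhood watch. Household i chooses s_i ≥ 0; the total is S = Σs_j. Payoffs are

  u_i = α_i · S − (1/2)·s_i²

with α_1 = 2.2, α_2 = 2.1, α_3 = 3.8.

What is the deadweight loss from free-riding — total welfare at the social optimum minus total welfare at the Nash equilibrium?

44.65

Household i's FOC: ∂u_i/∂s_i = α_i − s_i = 0, so s_i* = α_i.
NE contributions = (2.2, 2.1, 3.8); S = 8.1.
W^NE = (Σα)·S − ½Σα_i² = 8.1² − ½·23.69 = 53.765.
Planner sets s_i = Σα_j = 8.1 for every i, so S^SO = 3·8.1 = 24.3.
W^SO = (Σα)·S^SO − ½·3·(Σα)² = (3/2)·8.1² = 98.415.
Deadweight loss = W^SO − W^NE = 44.65.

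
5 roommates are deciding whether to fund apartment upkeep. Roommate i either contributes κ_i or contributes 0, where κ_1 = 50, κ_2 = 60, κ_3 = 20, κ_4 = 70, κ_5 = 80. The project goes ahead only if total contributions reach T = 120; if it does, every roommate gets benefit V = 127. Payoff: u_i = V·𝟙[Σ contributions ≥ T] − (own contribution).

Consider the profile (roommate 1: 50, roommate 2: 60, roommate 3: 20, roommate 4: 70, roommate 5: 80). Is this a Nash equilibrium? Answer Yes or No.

Total = 280 ≥ 120: provided.
Roommate 1 (pledges 50, payoff 77): dropping to 0 → total 230, payoff 127. Profitable deviation.

No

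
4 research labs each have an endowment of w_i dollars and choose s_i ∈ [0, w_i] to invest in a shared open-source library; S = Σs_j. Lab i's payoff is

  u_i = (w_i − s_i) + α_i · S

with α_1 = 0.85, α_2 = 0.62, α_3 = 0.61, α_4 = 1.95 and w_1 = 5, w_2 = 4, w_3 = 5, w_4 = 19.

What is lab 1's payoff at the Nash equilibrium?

∂u_i/∂s_i = α_i − 1, so lab i contributes w_i if α_i > 1, else 0.
α_i > 1 for i ∈ {4}; NE contributions (0, 0, 0, 19), S = 19.
u_1 = (5 − 0) + 0.85·19 = 21.15.

21.15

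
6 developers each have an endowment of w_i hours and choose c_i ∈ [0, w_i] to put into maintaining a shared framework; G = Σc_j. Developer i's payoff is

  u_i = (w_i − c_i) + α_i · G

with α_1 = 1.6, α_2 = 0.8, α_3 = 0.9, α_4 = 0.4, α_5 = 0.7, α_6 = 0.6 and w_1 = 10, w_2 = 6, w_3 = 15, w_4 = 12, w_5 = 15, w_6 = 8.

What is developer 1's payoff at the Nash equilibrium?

16

∂u_i/∂c_i = α_i − 1, so developer i contributes w_i if α_i > 1, else 0.
α_i > 1 for i ∈ {1}; NE contributions (10, 0, 0, 0, 0, 0), G = 10.
u_1 = (10 − 10) + 1.6·10 = 16.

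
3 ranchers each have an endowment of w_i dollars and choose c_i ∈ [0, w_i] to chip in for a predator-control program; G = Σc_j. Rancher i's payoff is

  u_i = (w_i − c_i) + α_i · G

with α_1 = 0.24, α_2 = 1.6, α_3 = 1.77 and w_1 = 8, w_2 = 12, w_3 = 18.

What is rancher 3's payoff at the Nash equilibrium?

∂u_i/∂c_i = α_i − 1, so rancher i contributes w_i if α_i > 1, else 0.
α_i > 1 for i ∈ {2, 3}; NE contributions (0, 12, 18), G = 30.
u_3 = (18 − 18) + 1.77·30 = 53.1.

53.1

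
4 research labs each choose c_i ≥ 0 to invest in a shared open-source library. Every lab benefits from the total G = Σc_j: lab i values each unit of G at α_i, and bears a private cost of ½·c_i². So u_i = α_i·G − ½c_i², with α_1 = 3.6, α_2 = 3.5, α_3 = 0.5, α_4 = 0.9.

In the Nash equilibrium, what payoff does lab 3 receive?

Lab i's FOC: ∂u_i/∂c_i = α_i − c_i = 0, so c_i* = α_i.
NE contributions = (3.6, 3.5, 0.5, 0.9); G = 8.5.
u_3 = α_3·G − ½·(c_3)² = 0.5·8.5 − ½·0.5² = 4.125.

4.125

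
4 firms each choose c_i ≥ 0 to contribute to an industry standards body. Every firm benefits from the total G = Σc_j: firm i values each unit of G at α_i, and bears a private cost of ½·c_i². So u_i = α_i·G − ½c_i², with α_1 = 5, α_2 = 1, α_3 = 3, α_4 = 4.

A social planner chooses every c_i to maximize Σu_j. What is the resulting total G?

52

Planner FOC: ∂(Σu_j)/∂c_i = (Σα_j) − c_i = 0, so c_i^SO = Σα_j = 13 for every i; G^SO = 52.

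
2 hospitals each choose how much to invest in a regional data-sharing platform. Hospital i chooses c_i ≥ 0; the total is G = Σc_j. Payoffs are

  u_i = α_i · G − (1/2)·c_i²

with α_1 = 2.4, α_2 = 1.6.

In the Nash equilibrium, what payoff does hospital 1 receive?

Hospital i's FOC: ∂u_i/∂c_i = α_i − c_i = 0, so c_i* = α_i.
NE contributions = (2.4, 1.6); G = 4.
u_1 = α_1·G − ½·(c_1)² = 2.4·4 − ½·2.4² = 6.72.

6.72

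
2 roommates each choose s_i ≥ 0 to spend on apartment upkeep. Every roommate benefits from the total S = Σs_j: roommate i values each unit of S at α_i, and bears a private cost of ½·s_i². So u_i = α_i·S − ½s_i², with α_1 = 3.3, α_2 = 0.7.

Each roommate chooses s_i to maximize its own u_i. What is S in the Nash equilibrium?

Roommate i's FOC: ∂u_i/∂s_i = α_i − s_i = 0, so s_i* = α_i.
NE contributions = (3.3, 0.7); S = 4.

4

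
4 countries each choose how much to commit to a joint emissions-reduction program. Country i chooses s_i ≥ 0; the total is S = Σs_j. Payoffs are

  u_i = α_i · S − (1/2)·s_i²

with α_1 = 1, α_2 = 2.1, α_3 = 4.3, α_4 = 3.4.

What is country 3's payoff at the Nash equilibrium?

37.195

Country i's FOC: ∂u_i/∂s_i = α_i − s_i = 0, so s_i* = α_i.
NE contributions = (1, 2.1, 4.3, 3.4); S = 10.8.
u_3 = α_3·S − ½·(s_3)² = 4.3·10.8 − ½·4.3² = 37.195.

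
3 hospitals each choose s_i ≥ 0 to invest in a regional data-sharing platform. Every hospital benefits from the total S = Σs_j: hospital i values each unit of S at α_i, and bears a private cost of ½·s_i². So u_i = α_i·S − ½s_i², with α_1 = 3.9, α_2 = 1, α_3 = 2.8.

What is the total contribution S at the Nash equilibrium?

Hospital i's FOC: ∂u_i/∂s_i = α_i − s_i = 0, so s_i* = α_i.
NE contributions = (3.9, 1, 2.8); S = 7.7.

7.7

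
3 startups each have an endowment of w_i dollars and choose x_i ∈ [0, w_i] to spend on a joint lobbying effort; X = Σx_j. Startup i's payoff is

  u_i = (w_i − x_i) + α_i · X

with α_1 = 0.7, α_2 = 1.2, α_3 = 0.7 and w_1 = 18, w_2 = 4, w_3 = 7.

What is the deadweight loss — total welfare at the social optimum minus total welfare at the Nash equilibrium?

∂u_i/∂x_i = α_i − 1, so startup i contributes w_i if α_i > 1, else 0.
α_i > 1 for i ∈ {2}; NE contributions (0, 4, 0), X = 4.
W^NE = Σw_i − X^NE + (Σα_i)·X^NE = 29 + 1.6·4 = 35.4.
Planner: ∂(Σu_j)/∂x_i = Σα_j − 1 = 1.6 > 0, so everyone contributes w_i; X^SO = 29, W^SO = 29 + 1.6·29 = 75.4.
Deadweight loss = 40.

40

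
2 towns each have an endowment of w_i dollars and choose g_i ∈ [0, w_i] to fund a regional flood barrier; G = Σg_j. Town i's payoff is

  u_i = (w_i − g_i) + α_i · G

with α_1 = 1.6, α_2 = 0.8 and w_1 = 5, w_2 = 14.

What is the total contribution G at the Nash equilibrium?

5

∂u_i/∂g_i = α_i − 1, so town i contributes w_i if α_i > 1, else 0.
α_i > 1 for i ∈ {1}; NE contributions (5, 0), G = 5.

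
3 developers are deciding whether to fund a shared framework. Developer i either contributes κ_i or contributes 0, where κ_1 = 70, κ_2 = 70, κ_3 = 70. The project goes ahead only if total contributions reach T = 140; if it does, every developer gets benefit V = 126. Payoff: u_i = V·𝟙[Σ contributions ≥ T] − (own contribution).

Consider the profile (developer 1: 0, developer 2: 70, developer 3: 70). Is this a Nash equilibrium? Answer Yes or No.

Total = 140 ≥ 140: provided.
Developer 1 (pledges 0, payoff 126): pledging 70 → total 210, payoff 56. No gain.
Developer 2 (pledges 70, payoff 56): dropping to 0 → total 70, payoff 0. No gain.
Developer 3 (pledges 70, payoff 56): dropping to 0 → total 70, payoff 0. No gain.

Yes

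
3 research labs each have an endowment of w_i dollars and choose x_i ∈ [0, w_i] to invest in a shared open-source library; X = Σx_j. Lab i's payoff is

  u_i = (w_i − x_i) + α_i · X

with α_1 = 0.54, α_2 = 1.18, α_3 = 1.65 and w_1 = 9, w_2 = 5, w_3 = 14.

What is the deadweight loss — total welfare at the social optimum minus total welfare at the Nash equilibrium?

∂u_i/∂x_i = α_i − 1, so lab i contributes w_i if α_i > 1, else 0.
α_i > 1 for i ∈ {2, 3}; NE contributions (0, 5, 14), X = 19.
W^NE = Σw_i − X^NE + (Σα_i)·X^NE = 28 + 2.37·19 = 73.03.
Planner: ∂(Σu_j)/∂x_i = Σα_j − 1 = 2.37 > 0, so everyone contributes w_i; X^SO = 28, W^SO = 28 + 2.37·28 = 94.36.
Deadweight loss = 21.33.

21.33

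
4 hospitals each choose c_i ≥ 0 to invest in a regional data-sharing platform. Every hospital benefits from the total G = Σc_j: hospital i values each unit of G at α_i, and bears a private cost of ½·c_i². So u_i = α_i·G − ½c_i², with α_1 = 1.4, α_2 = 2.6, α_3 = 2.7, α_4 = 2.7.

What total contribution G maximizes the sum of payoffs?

Planner FOC: ∂(Σu_j)/∂c_i = (Σα_j) − c_i = 0, so c_i^SO = Σα_j = 9.4 for every i; G^SO = 37.6.

37.6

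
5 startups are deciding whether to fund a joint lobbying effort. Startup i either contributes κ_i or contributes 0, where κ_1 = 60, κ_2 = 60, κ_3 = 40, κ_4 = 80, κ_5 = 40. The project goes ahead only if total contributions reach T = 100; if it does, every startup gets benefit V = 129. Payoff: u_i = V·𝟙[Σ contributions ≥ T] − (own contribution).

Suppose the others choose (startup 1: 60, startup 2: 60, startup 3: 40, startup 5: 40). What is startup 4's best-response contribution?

0

Others' total = 200 ≥ 100; contributing adds cost 80 for no extra benefit.
Best response: 0.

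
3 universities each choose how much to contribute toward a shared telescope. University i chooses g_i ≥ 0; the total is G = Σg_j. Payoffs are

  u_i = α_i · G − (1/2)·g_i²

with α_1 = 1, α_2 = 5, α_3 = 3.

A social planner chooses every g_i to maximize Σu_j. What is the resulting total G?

Planner FOC: ∂(Σu_j)/∂g_i = (Σα_j) − g_i = 0, so g_i^SO = Σα_j = 9 for every i; G^SO = 27.

27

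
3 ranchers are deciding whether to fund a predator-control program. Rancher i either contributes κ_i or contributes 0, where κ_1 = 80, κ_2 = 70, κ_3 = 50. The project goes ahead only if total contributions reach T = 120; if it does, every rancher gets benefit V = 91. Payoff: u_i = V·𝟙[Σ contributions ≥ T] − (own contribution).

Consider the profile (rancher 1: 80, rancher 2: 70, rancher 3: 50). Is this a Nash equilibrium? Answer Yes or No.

Total = 200 ≥ 120: provided.
Rancher 1 (pledges 80, payoff 11): dropping to 0 → total 120, payoff 91. Profitable deviation.

No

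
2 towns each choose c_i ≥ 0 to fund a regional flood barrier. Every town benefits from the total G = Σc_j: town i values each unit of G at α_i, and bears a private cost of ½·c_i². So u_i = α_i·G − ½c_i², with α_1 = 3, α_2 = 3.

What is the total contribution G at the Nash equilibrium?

6

Town i's FOC: ∂u_i/∂c_i = α_i − c_i = 0, so c_i* = α_i.
NE contributions = (3, 3); G = 6.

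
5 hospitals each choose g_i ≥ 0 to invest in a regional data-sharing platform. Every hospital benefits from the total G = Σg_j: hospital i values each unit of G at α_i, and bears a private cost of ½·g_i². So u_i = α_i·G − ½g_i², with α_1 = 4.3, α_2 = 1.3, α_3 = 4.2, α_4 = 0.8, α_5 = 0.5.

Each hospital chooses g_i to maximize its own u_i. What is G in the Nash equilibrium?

Hospital i's FOC: ∂u_i/∂g_i = α_i − g_i = 0, so g_i* = α_i.
NE contributions = (4.3, 1.3, 4.2, 0.8, 0.5); G = 11.1.

11.1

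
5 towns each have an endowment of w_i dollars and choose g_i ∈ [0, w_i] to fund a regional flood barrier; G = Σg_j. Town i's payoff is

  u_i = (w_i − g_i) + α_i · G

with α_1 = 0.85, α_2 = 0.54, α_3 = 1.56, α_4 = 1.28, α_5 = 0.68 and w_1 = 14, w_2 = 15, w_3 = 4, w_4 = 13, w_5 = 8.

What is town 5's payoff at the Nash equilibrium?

∂u_i/∂g_i = α_i − 1, so town i contributes w_i if α_i > 1, else 0.
α_i > 1 for i ∈ {3, 4}; NE contributions (0, 0, 4, 13, 0), G = 17.
u_5 = (8 − 0) + 0.68·17 = 19.56.

19.56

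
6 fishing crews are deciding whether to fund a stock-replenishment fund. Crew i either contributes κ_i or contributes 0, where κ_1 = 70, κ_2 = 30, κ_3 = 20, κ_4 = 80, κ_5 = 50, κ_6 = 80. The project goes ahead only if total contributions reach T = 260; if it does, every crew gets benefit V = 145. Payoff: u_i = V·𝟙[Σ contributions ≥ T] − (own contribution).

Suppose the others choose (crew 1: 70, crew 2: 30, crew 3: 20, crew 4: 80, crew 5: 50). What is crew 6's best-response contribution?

Others' total = 250. Contributing 80 brings total to 330 ≥ 260: gain V − κ_6 = 65.
Best response: 80.

80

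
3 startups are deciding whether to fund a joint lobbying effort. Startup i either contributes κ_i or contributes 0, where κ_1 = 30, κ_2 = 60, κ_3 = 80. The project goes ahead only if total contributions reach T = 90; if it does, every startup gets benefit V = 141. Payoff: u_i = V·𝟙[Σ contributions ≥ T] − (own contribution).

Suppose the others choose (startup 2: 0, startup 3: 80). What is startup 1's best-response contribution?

30

Others' total = 80. Contributing 30 brings total to 110 ≥ 90: gain V − κ_1 = 111.
Best response: 30.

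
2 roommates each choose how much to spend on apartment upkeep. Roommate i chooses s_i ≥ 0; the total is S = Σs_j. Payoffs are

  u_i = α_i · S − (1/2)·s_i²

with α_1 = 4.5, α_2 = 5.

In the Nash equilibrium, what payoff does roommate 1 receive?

Roommate i's FOC: ∂u_i/∂s_i = α_i − s_i = 0, so s_i* = α_i.
NE contributions = (4.5, 5); S = 9.5.
u_1 = α_1·S − ½·(s_1)² = 4.5·9.5 − ½·4.5² = 32.625.

32.625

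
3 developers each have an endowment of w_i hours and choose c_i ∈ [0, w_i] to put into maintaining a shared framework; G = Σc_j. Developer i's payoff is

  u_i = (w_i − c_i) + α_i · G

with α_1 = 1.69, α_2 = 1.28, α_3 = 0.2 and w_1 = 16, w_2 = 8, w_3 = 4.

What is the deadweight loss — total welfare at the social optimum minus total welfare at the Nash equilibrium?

8.68

∂u_i/∂c_i = α_i − 1, so developer i contributes w_i if α_i > 1, else 0.
α_i > 1 for i ∈ {1, 2}; NE contributions (16, 8, 0), G = 24.
W^NE = Σw_i − G^NE + (Σα_i)·G^NE = 28 + 2.17·24 = 80.08.
Planner: ∂(Σu_j)/∂c_i = Σα_j − 1 = 2.17 > 0, so everyone contributes w_i; G^SO = 28, W^SO = 28 + 2.17·28 = 88.76.
Deadweight loss = 8.68.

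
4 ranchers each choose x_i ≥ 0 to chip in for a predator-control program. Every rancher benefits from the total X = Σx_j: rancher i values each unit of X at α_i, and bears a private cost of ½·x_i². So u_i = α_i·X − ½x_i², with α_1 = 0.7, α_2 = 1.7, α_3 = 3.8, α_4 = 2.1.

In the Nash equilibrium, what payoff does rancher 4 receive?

Rancher i's FOC: ∂u_i/∂x_i = α_i − x_i = 0, so x_i* = α_i.
NE contributions = (0.7, 1.7, 3.8, 2.1); X = 8.3.
u_4 = α_4·X − ½·(x_4)² = 2.1·8.3 − ½·2.1² = 15.225.

15.225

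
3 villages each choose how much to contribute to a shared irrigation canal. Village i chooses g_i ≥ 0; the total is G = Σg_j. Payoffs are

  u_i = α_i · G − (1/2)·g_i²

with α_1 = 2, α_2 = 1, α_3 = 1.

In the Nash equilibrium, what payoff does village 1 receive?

Village i's FOC: ∂u_i/∂g_i = α_i − g_i = 0, so g_i* = α_i.
NE contributions = (2, 1, 1); G = 4.
u_1 = α_1·G − ½·(g_1)² = 2·4 − ½·2² = 6.

6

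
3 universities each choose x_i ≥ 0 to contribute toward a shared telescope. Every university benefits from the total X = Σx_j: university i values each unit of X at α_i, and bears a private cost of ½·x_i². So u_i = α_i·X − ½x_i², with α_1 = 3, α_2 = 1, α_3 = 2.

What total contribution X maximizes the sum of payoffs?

18

Planner FOC: ∂(Σu_j)/∂x_i = (Σα_j) − x_i = 0, so x_i^SO = Σα_j = 6 for every i; X^SO = 18.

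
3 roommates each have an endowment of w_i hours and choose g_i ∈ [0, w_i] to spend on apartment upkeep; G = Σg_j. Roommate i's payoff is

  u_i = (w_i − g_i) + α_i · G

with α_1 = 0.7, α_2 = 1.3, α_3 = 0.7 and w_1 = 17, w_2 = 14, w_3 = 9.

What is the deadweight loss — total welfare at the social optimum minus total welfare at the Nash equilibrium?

44.2

∂u_i/∂g_i = α_i − 1, so roommate i contributes w_i if α_i > 1, else 0.
α_i > 1 for i ∈ {2}; NE contributions (0, 14, 0), G = 14.
W^NE = Σw_i − G^NE + (Σα_i)·G^NE = 40 + 1.7·14 = 63.8.
Planner: ∂(Σu_j)/∂g_i = Σα_j − 1 = 1.7 > 0, so everyone contributes w_i; G^SO = 40, W^SO = 40 + 1.7·40 = 108.
Deadweight loss = 44.2.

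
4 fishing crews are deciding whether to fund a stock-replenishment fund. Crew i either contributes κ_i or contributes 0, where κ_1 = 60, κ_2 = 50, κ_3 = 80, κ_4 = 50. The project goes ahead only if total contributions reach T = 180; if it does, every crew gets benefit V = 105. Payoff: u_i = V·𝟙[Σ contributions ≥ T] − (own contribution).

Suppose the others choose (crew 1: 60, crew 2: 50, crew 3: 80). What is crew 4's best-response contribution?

Others' total = 190 ≥ 180; contributing adds cost 50 for no extra benefit.
Best response: 0.

0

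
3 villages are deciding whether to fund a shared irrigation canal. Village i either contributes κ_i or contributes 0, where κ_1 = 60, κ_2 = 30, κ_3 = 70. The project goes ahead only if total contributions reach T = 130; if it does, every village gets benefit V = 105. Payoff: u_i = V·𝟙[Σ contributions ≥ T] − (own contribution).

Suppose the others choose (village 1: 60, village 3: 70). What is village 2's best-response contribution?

0

Others' total = 130 ≥ 130; contributing adds cost 30 for no extra benefit.
Best response: 0.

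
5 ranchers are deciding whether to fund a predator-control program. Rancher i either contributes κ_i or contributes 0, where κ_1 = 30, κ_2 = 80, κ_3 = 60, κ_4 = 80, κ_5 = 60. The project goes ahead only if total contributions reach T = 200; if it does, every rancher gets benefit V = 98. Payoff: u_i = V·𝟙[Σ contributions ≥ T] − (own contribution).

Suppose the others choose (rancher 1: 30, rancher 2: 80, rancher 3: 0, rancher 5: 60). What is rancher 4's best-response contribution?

80

Others' total = 170. Contributing 80 brings total to 250 ≥ 200: gain V − κ_4 = 18.
Best response: 80.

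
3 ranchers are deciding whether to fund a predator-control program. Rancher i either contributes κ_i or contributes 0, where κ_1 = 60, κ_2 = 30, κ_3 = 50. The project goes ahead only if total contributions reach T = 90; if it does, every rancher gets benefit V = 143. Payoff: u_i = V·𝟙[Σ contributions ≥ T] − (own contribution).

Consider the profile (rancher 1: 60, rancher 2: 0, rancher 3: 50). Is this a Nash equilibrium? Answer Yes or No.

Yes

Total = 110 ≥ 90: provided.
Rancher 1 (pledges 60, payoff 83): dropping to 0 → total 50, payoff 0. No gain.
Rancher 2 (pledges 0, payoff 143): pledging 30 → total 140, payoff 113. No gain.
Rancher 3 (pledges 50, payoff 93): dropping to 0 → total 60, payoff 0. No gain.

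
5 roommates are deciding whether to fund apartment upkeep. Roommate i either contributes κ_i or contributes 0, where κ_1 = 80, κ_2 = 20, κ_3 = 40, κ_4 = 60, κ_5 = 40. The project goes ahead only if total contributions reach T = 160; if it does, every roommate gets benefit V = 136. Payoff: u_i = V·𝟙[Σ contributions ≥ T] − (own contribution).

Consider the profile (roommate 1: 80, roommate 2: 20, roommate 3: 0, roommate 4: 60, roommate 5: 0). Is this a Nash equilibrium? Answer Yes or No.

Total = 160 ≥ 160: provided.
Roommate 1 (pledges 80, payoff 56): dropping to 0 → total 80, payoff 0. No gain.
Roommate 2 (pledges 20, payoff 116): dropping to 0 → total 140, payoff 0. No gain.
Roommate 3 (pledges 0, payoff 136): pledging 40 → total 200, payoff 96. No gain.
Roommate 4 (pledges 60, payoff 76): dropping to 0 → total 100, payoff 0. No gain.
Roommate 5 (pledges 0, payoff 136): pledging 40 → total 200, payoff 96. No gain.

Yes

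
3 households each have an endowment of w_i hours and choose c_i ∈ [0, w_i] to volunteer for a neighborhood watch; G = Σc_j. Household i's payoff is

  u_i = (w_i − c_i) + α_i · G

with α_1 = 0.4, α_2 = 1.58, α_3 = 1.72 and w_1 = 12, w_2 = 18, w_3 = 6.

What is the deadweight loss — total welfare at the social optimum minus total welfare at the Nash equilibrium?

32.4

∂u_i/∂c_i = α_i − 1, so household i contributes w_i if α_i > 1, else 0.
α_i > 1 for i ∈ {2, 3}; NE contributions (0, 18, 6), G = 24.
W^NE = Σw_i − G^NE + (Σα_i)·G^NE = 36 + 2.7·24 = 100.8.
Planner: ∂(Σu_j)/∂c_i = Σα_j − 1 = 2.7 > 0, so everyone contributes w_i; G^SO = 36, W^SO = 36 + 2.7·36 = 133.2.
Deadweight loss = 32.4.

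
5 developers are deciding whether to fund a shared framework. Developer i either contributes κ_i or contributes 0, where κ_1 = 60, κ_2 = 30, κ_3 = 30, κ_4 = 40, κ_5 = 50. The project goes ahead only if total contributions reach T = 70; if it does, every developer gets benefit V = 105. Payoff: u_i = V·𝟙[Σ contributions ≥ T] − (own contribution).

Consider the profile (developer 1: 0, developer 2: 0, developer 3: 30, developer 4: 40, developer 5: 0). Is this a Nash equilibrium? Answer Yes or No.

Total = 70 ≥ 70: provided.
Developer 1 (pledges 0, payoff 105): pledging 60 → total 130, payoff 45. No gain.
Developer 2 (pledges 0, payoff 105): pledging 30 → total 100, payoff 75. No gain.
Developer 3 (pledges 30, payoff 75): dropping to 0 → total 40, payoff 0. No gain.
Developer 4 (pledges 40, payoff 65): dropping to 0 → total 30, payoff 0. No gain.
Developer 5 (pledges 0, payoff 105): pledging 50 → total 120, payoff 55. No gain.

Yes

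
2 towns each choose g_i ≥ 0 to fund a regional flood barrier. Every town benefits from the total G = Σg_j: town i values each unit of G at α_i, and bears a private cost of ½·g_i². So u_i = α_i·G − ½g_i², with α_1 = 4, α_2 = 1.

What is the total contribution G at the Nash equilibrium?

Town i's FOC: ∂u_i/∂g_i = α_i − g_i = 0, so g_i* = α_i.
NE contributions = (4, 1); G = 5.

5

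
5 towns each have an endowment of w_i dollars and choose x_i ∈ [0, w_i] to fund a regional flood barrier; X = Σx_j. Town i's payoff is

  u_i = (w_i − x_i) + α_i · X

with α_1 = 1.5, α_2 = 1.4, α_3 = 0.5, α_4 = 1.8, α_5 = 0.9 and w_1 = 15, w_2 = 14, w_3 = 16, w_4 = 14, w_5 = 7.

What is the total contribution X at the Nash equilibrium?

∂u_i/∂x_i = α_i − 1, so town i contributes w_i if α_i > 1, else 0.
α_i > 1 for i ∈ {1, 2, 4}; NE contributions (15, 14, 0, 14, 0), X = 43.

43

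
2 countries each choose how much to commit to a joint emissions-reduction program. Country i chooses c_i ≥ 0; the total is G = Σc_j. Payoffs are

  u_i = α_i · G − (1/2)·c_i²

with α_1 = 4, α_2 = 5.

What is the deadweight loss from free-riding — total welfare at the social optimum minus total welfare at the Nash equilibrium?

20.5

Country i's FOC: ∂u_i/∂c_i = α_i − c_i = 0, so c_i* = α_i.
NE contributions = (4, 5); G = 9.
W^NE = (Σα)·G − ½Σα_i² = 9² − ½·41 = 60.5.
Planner sets c_i = Σα_j = 9 for every i, so G^SO = 2·9 = 18.
W^SO = (Σα)·G^SO − ½·2·(Σα)² = (2/2)·9² = 81.
Deadweight loss = W^SO − W^NE = 20.5.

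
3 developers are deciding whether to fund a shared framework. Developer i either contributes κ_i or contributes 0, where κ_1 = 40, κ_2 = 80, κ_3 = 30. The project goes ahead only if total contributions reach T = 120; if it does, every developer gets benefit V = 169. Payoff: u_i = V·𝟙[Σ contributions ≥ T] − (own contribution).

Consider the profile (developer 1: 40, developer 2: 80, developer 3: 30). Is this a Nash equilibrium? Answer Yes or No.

Total = 150 ≥ 120: provided.
Developer 1 (pledges 40, payoff 129): dropping to 0 → total 110, payoff 0. No gain.
Developer 2 (pledges 80, payoff 89): dropping to 0 → total 70, payoff 0. No gain.
Developer 3 (pledges 30, payoff 139): dropping to 0 → total 120, payoff 169. Profitable deviation.

No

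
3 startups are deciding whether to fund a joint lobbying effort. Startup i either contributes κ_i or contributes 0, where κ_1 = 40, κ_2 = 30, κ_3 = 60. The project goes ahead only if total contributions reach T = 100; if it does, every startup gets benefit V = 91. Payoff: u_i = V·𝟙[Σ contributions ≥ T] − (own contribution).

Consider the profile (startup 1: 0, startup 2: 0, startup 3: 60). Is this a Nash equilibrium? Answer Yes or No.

Total = 60 < 100: not provided.
Startup 1 (pledges 0, payoff 0): pledging 40 → total 100, payoff 51. Profitable deviation.

No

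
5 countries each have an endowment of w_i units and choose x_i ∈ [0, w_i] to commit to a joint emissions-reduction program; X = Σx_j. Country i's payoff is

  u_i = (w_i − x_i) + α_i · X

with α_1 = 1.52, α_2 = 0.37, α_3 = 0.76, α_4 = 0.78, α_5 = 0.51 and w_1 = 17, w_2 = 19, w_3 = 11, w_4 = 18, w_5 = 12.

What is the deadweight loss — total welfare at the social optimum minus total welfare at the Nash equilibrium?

176.4

∂u_i/∂x_i = α_i − 1, so country i contributes w_i if α_i > 1, else 0.
α_i > 1 for i ∈ {1}; NE contributions (17, 0, 0, 0, 0), X = 17.
W^NE = Σw_i − X^NE + (Σα_i)·X^NE = 77 + 2.94·17 = 126.98.
Planner: ∂(Σu_j)/∂x_i = Σα_j − 1 = 2.94 > 0, so everyone contributes w_i; X^SO = 77, W^SO = 77 + 2.94·77 = 303.38.
Deadweight loss = 176.4.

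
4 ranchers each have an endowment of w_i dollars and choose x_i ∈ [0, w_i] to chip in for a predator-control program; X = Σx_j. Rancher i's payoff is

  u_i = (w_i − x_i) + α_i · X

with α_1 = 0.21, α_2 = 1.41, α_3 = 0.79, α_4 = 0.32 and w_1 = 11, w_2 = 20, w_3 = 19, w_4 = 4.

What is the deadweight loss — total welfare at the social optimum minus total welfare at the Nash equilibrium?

58.82

∂u_i/∂x_i = α_i − 1, so rancher i contributes w_i if α_i > 1, else 0.
α_i > 1 for i ∈ {2}; NE contributions (0, 20, 0, 0), X = 20.
W^NE = Σw_i − X^NE + (Σα_i)·X^NE = 54 + 1.73·20 = 88.6.
Planner: ∂(Σu_j)/∂x_i = Σα_j − 1 = 1.73 > 0, so everyone contributes w_i; X^SO = 54, W^SO = 54 + 1.73·54 = 147.42.
Deadweight loss = 58.82.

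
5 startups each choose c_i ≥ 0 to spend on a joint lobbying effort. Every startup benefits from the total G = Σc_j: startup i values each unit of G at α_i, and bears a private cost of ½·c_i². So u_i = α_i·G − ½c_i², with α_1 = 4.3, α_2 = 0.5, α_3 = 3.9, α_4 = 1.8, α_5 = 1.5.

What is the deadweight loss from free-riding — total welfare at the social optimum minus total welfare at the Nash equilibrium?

235.72

Startup i's FOC: ∂u_i/∂c_i = α_i − c_i = 0, so c_i* = α_i.
NE contributions = (4.3, 0.5, 3.9, 1.8, 1.5); G = 12.
W^NE = (Σα)·G − ½Σα_i² = 12² − ½·39.44 = 124.28.
Planner sets c_i = Σα_j = 12 for every i, so G^SO = 5·12 = 60.
W^SO = (Σα)·G^SO − ½·5·(Σα)² = (5/2)·12² = 360.
Deadweight loss = W^SO − W^NE = 235.72.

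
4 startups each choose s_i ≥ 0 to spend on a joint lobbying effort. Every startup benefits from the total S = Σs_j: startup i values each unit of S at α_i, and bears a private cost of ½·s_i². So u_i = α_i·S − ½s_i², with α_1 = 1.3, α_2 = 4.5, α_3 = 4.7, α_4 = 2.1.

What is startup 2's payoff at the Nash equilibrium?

46.575

Startup i's FOC: ∂u_i/∂s_i = α_i − s_i = 0, so s_i* = α_i.
NE contributions = (1.3, 4.5, 4.7, 2.1); S = 12.6.
u_2 = α_2·S − ½·(s_2)² = 4.5·12.6 − ½·4.5² = 46.575.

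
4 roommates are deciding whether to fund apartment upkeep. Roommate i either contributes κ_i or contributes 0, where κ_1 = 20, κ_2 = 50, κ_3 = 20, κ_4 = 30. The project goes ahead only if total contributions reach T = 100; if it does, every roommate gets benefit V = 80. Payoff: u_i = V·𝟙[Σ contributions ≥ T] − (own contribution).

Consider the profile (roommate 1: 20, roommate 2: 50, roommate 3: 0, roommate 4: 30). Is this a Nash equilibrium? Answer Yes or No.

Yes

Total = 100 ≥ 100: provided.
Roommate 1 (pledges 20, payoff 60): dropping to 0 → total 80, payoff 0. No gain.
Roommate 2 (pledges 50, payoff 30): dropping to 0 → total 50, payoff 0. No gain.
Roommate 3 (pledges 0, payoff 80): pledging 20 → total 120, payoff 60. No gain.
Roommate 4 (pledges 30, payoff 50): dropping to 0 → total 70, payoff 0. No gain.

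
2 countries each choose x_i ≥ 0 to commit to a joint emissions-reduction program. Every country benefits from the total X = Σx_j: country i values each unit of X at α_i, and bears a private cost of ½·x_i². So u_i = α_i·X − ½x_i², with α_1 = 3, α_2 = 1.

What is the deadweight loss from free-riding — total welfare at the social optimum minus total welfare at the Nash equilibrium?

5

Country i's FOC: ∂u_i/∂x_i = α_i − x_i = 0, so x_i* = α_i.
NE contributions = (3, 1); X = 4.
W^NE = (Σα)·X − ½Σα_i² = 4² − ½·10 = 11.
Planner sets x_i = Σα_j = 4 for every i, so X^SO = 2·4 = 8.
W^SO = (Σα)·X^SO − ½·2·(Σα)² = (2/2)·4² = 16.
Deadweight loss = W^SO − W^NE = 5.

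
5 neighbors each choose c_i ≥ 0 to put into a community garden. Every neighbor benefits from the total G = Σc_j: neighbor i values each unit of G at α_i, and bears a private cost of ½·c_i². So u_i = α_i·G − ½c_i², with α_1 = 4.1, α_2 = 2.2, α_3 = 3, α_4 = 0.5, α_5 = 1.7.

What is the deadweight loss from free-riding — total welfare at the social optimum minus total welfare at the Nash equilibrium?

215.27

Neighbor i's FOC: ∂u_i/∂c_i = α_i − c_i = 0, so c_i* = α_i.
NE contributions = (4.1, 2.2, 3, 0.5, 1.7); G = 11.5.
W^NE = (Σα)·G − ½Σα_i² = 11.5² − ½·33.79 = 115.355.
Planner sets c_i = Σα_j = 11.5 for every i, so G^SO = 5·11.5 = 57.5.
W^SO = (Σα)·G^SO − ½·5·(Σα)² = (5/2)·11.5² = 330.625.
Deadweight loss = W^SO − W^NE = 215.27.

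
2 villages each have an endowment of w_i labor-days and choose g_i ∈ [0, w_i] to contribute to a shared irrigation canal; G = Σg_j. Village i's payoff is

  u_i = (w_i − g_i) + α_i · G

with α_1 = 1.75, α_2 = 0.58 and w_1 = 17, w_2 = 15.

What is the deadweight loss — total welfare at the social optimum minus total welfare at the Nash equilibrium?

19.95

∂u_i/∂g_i = α_i − 1, so village i contributes w_i if α_i > 1, else 0.
α_i > 1 for i ∈ {1}; NE contributions (17, 0), G = 17.
W^NE = Σw_i − G^NE + (Σα_i)·G^NE = 32 + 1.33·17 = 54.61.
Planner: ∂(Σu_j)/∂g_i = Σα_j − 1 = 1.33 > 0, so everyone contributes w_i; G^SO = 32, W^SO = 32 + 1.33·32 = 74.56.
Deadweight loss = 19.95.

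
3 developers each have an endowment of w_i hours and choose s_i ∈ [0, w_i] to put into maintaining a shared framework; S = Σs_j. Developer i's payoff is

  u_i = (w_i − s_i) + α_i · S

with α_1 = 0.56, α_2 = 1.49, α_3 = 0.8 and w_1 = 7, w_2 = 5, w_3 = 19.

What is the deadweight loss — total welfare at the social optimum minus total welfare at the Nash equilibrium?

48.1

∂u_i/∂s_i = α_i − 1, so developer i contributes w_i if α_i > 1, else 0.
α_i > 1 for i ∈ {2}; NE contributions (0, 5, 0), S = 5.
W^NE = Σw_i − S^NE + (Σα_i)·S^NE = 31 + 1.85·5 = 40.25.
Planner: ∂(Σu_j)/∂s_i = Σα_j − 1 = 1.85 > 0, so everyone contributes w_i; S^SO = 31, W^SO = 31 + 1.85·31 = 88.35.
Deadweight loss = 48.1.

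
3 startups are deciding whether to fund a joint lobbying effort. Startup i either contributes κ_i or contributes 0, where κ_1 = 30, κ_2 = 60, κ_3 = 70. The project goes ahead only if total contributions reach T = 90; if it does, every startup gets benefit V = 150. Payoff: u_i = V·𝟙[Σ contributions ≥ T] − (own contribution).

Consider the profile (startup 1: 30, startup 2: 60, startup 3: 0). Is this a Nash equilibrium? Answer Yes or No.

Yes

Total = 90 ≥ 90: provided.
Startup 1 (pledges 30, payoff 120): dropping to 0 → total 60, payoff 0. No gain.
Startup 2 (pledges 60, payoff 90): dropping to 0 → total 30, payoff 0. No gain.
Startup 3 (pledges 0, payoff 150): pledging 70 → total 160, payoff 80. No gain.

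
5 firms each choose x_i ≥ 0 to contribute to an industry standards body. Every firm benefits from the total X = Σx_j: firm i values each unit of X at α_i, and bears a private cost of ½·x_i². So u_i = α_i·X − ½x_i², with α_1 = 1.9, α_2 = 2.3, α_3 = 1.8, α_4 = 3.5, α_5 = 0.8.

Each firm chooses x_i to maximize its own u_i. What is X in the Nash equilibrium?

10.3

Firm i's FOC: ∂u_i/∂x_i = α_i − x_i = 0, so x_i* = α_i.
NE contributions = (1.9, 2.3, 1.8, 3.5, 0.8); X = 10.3.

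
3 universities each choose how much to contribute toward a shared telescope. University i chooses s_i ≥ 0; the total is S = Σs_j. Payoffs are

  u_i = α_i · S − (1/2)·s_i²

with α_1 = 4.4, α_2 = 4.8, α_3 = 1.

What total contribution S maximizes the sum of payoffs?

30.6

Planner FOC: ∂(Σu_j)/∂s_i = (Σα_j) − s_i = 0, so s_i^SO = Σα_j = 10.2 for every i; S^SO = 30.6.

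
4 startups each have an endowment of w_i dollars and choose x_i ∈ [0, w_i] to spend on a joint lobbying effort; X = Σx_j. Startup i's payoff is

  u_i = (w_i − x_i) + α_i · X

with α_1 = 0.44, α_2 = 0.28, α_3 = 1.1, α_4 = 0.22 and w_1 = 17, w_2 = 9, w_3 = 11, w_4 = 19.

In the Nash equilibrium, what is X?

∂u_i/∂x_i = α_i − 1, so startup i contributes w_i if α_i > 1, else 0.
α_i > 1 for i ∈ {3}; NE contributions (0, 0, 11, 0), X = 11.

11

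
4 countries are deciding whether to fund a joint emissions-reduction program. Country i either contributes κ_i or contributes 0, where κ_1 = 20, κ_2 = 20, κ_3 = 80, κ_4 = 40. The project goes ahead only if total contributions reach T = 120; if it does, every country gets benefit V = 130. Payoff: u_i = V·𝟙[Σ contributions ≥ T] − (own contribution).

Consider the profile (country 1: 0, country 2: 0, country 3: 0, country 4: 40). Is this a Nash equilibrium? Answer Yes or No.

No

Total = 40 < 120: not provided.
Country 1 (pledges 0, payoff 0): pledging 20 → total 60, payoff -20. No gain.
Country 2 (pledges 0, payoff 0): pledging 20 → total 60, payoff -20. No gain.
Country 3 (pledges 0, payoff 0): pledging 80 → total 120, payoff 50. Profitable deviation.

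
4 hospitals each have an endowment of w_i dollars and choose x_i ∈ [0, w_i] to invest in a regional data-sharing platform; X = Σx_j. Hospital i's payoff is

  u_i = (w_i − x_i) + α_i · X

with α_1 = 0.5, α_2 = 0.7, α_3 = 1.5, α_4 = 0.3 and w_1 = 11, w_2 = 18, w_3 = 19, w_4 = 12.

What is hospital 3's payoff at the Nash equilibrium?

∂u_i/∂x_i = α_i − 1, so hospital i contributes w_i if α_i > 1, else 0.
α_i > 1 for i ∈ {3}; NE contributions (0, 0, 19, 0), X = 19.
u_3 = (19 − 19) + 1.5·19 = 28.5.

28.5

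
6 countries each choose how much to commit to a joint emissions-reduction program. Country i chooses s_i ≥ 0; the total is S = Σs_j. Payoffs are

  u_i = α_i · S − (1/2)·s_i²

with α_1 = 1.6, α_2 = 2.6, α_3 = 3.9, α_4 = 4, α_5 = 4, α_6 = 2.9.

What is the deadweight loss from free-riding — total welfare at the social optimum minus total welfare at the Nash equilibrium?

Country i's FOC: ∂u_i/∂s_i = α_i − s_i = 0, so s_i* = α_i.
NE contributions = (1.6, 2.6, 3.9, 4, 4, 2.9); S = 19.
W^NE = (Σα)·S − ½Σα_i² = 19² − ½·64.94 = 328.53.
Planner sets s_i = Σα_j = 19 for every i, so S^SO = 6·19 = 114.
W^SO = (Σα)·S^SO − ½·6·(Σα)² = (6/2)·19² = 1083.
Deadweight loss = W^SO − W^NE = 754.47.

754.47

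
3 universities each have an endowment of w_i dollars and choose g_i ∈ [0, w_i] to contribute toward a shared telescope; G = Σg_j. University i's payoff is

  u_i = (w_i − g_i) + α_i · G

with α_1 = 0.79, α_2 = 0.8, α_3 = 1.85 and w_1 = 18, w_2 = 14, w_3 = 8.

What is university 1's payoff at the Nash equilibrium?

∂u_i/∂g_i = α_i − 1, so university i contributes w_i if α_i > 1, else 0.
α_i > 1 for i ∈ {3}; NE contributions (0, 0, 8), G = 8.
u_1 = (18 − 0) + 0.79·8 = 24.32.

24.32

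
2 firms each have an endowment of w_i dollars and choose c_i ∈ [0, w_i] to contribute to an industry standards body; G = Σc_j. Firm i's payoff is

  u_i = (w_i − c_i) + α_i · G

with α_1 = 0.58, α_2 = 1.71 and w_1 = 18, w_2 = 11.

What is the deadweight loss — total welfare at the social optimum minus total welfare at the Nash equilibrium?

23.22

∂u_i/∂c_i = α_i − 1, so firm i contributes w_i if α_i > 1, else 0.
α_i > 1 for i ∈ {2}; NE contributions (0, 11), G = 11.
W^NE = Σw_i − G^NE + (Σα_i)·G^NE = 29 + 1.29·11 = 43.19.
Planner: ∂(Σu_j)/∂c_i = Σα_j − 1 = 1.29 > 0, so everyone contributes w_i; G^SO = 29, W^SO = 29 + 1.29·29 = 66.41.
Deadweight loss = 23.22.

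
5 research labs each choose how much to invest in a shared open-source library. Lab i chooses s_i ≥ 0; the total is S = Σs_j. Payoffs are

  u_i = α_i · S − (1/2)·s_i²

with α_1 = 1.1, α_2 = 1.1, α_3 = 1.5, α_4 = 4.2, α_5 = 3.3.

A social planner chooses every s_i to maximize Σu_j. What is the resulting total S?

Planner FOC: ∂(Σu_j)/∂s_i = (Σα_j) − s_i = 0, so s_i^SO = Σα_j = 11.2 for every i; S^SO = 56.

56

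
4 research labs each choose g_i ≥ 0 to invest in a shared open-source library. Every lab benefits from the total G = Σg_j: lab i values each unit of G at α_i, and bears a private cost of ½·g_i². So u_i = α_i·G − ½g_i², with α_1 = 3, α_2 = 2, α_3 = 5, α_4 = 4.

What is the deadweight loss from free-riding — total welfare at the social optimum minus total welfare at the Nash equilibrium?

Lab i's FOC: ∂u_i/∂g_i = α_i − g_i = 0, so g_i* = α_i.
NE contributions = (3, 2, 5, 4); G = 14.
W^NE = (Σα)·G − ½Σα_i² = 14² − ½·54 = 169.
Planner sets g_i = Σα_j = 14 for every i, so G^SO = 4·14 = 56.
W^SO = (Σα)·G^SO − ½·4·(Σα)² = (4/2)·14² = 392.
Deadweight loss = W^SO − W^NE = 223.

223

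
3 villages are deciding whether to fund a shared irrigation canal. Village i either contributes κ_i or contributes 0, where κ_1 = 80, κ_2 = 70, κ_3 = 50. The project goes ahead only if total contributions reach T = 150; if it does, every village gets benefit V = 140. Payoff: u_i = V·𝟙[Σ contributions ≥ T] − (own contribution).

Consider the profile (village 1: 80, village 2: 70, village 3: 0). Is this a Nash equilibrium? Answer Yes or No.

Yes

Total = 150 ≥ 150: provided.
Village 1 (pledges 80, payoff 60): dropping to 0 → total 70, payoff 0. No gain.
Village 2 (pledges 70, payoff 70): dropping to 0 → total 80, payoff 0. No gain.
Village 3 (pledges 0, payoff 140): pledging 50 → total 200, payoff 90. No gain.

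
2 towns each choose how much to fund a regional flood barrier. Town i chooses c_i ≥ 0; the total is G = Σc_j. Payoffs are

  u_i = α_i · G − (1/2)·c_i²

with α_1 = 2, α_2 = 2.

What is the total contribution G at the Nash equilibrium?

Town i's FOC: ∂u_i/∂c_i = α_i − c_i = 0, so c_i* = α_i.
NE contributions = (2, 2); G = 4.

4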